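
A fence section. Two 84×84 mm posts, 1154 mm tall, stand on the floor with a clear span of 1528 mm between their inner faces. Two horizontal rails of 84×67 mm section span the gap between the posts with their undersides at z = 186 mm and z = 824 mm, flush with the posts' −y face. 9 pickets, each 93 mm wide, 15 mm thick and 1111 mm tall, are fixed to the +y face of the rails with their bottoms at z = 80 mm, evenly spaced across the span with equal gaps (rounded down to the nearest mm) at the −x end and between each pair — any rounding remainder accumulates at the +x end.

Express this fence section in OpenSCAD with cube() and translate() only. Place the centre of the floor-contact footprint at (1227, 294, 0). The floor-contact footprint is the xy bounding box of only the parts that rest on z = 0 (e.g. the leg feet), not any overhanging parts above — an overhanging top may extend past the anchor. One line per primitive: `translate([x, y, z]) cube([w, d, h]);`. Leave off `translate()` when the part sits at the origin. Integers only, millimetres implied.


translate([379, 252, 0]) cube([84, 84, 1154]);
translate([1991, 252, 0]) cube([84, 84, 1154]);
translate([463, 252, 186]) cube([1528, 84, 67]);
translate([463, 252, 824]) cube([1528, 84, 67]);
translate([532, 336, 80]) cube([93, 15, 1111]);
translate([694, 336, 80]) cube([93, 15, 1111]);
translate([856, 336, 80]) cube([93, 15, 1111]);
translate([1018, 336, 80]) cube([93, 15, 1111]);
translate([1180, 336, 80]) cube([93, 15, 1111]);
translate([1342, 336, 80]) cube([93, 15, 1111]);
translate([1504, 336, 80]) cube([93, 15, 1111]);
translate([1666, 336, 80]) cube([93, 15, 1111]);
translate([1828, 336, 80]) cube([93, 15, 1111]);


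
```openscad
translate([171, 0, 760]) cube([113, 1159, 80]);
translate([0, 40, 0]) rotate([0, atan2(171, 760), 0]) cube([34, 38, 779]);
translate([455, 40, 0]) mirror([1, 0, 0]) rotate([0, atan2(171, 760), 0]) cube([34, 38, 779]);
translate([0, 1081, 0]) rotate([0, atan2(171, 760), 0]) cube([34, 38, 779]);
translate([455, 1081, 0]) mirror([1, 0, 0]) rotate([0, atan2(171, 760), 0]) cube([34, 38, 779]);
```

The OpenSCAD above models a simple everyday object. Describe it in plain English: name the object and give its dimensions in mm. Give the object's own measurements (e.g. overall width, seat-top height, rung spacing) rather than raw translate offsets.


A sawhorse. A 113×1159×80 mm beam (x, y, z) sits on two A-frame leg pairs. Each pair is two raked legs of 34×38 mm section (38 mm along y) splaying symmetrically in x. Each leg rises 760 mm vertically over 171 mm of horizontal reach and is 779 mm long along its own axis. Every leg's outer bottom edge rests on the floor and its outer top edge meets a bottom edge of the beam — the left legs (tilting toward +x) meet the beam's −x bottom edge, the right legs (their mirror images, tilting toward −x) meet its +x bottom edge — so the leg tops tuck under the beam, the beam's underside is 760 mm above the floor, and the feet are 455 mm apart outside-to-outside with the beam centred between them. The two leg pairs are set in 40 mm from either end of the beam.


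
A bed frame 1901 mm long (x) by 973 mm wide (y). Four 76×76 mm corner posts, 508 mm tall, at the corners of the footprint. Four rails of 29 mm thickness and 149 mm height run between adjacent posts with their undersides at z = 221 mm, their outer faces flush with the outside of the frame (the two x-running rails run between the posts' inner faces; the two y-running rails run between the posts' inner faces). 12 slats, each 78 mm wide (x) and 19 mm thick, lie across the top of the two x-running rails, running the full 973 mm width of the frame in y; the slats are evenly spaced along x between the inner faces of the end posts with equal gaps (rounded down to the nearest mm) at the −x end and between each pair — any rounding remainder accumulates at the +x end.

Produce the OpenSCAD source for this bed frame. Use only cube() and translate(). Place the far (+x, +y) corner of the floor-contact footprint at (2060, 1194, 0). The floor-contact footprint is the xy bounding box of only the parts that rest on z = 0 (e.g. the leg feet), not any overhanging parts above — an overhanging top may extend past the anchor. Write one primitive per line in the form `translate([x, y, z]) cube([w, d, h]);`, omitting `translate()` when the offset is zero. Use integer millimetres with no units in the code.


translate([159, 221, 0]) cube([76, 76, 508]);
translate([159, 1118, 0]) cube([76, 76, 508]);
translate([1984, 221, 0]) cube([76, 76, 508]);
translate([1984, 1118, 0]) cube([76, 76, 508]);
translate([235, 221, 221]) cube([1749, 29, 149]);
translate([235, 1165, 221]) cube([1749, 29, 149]);
translate([159, 297, 221]) cube([29, 821, 149]);
translate([2031, 297, 221]) cube([29, 821, 149]);
translate([297, 221, 370]) cube([78, 973, 19]);
translate([437, 221, 370]) cube([78, 973, 19]);
translate([577, 221, 370]) cube([78, 973, 19]);
translate([717, 221, 370]) cube([78, 973, 19]);
translate([857, 221, 370]) cube([78, 973, 19]);
translate([997, 221, 370]) cube([78, 973, 19]);
translate([1137, 221, 370]) cube([78, 973, 19]);
translate([1277, 221, 370]) cube([78, 973, 19]);
translate([1417, 221, 370]) cube([78, 973, 19]);
translate([1557, 221, 370]) cube([78, 973, 19]);
translate([1697, 221, 370]) cube([78, 973, 19]);
translate([1837, 221, 370]) cube([78, 973, 19]);


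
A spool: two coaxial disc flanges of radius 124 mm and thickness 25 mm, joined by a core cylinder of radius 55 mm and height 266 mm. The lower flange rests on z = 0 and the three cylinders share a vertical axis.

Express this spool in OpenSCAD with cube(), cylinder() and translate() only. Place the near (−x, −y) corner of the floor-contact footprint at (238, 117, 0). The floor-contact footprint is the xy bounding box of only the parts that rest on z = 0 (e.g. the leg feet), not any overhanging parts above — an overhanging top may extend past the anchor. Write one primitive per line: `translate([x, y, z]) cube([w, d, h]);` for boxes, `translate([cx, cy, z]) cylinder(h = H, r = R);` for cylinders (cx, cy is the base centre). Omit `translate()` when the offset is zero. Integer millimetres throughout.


translate([362, 241, 0]) cylinder(h = 25, r = 124);
translate([362, 241, 25]) cylinder(h = 266, r = 55);
translate([362, 241, 291]) cylinder(h = 25, r = 124);


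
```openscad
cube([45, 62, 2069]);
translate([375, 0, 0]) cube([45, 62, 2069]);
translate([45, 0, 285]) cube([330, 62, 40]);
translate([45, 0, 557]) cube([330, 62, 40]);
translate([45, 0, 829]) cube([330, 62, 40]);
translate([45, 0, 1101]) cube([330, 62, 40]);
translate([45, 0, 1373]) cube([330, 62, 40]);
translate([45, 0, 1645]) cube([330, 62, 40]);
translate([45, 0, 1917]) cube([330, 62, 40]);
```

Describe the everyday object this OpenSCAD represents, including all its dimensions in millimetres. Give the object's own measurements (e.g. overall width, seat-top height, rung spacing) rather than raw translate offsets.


A straight ladder. Two 45×62 mm vertical rails, 2069 mm tall, stand 420 mm apart (outside-to-outside) with their front faces coplanar on the −y side. 7 rungs, each 62 mm deep and 40 mm tall, span between the inner faces of the rails, front faces flush with the rails. The lowest rung's underside is at z = 285 mm and rungs are spaced 272 mm apart (underside to underside).


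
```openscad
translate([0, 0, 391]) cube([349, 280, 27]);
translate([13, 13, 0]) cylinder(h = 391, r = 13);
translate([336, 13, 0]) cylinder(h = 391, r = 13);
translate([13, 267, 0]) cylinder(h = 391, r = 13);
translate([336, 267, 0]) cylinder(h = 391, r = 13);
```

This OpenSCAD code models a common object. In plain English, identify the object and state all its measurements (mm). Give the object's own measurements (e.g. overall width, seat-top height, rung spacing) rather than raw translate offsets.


A simple wooden stool: a rectangular seat 349 mm (x) by 280 mm (y), 27 mm thick, top face at z = 418 mm, on four round legs, each 26 mm in diameter. The legs rest on z = 0, each leg's axis is inset half a diameter from the nearest pair of seat edges (so the leg's bounding box is flush with the corner).


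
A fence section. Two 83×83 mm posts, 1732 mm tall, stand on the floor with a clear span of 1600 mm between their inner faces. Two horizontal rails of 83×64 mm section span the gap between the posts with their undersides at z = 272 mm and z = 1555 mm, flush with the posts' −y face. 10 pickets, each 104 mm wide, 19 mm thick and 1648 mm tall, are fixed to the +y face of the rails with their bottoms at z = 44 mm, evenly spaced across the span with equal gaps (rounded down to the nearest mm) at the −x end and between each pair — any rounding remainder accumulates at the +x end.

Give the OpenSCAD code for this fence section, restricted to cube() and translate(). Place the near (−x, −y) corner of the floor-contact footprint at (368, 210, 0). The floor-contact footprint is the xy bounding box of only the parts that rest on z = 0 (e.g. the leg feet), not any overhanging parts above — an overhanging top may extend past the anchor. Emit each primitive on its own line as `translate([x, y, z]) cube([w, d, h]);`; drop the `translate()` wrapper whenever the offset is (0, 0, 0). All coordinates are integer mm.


translate([368, 210, 0]) cube([83, 83, 1732]);
translate([2051, 210, 0]) cube([83, 83, 1732]);
translate([451, 210, 272]) cube([1600, 83, 64]);
translate([451, 210, 1555]) cube([1600, 83, 64]);
translate([501, 293, 44]) cube([104, 19, 1648]);
translate([655, 293, 44]) cube([104, 19, 1648]);
translate([809, 293, 44]) cube([104, 19, 1648]);
translate([963, 293, 44]) cube([104, 19, 1648]);
translate([1117, 293, 44]) cube([104, 19, 1648]);
translate([1271, 293, 44]) cube([104, 19, 1648]);
translate([1425, 293, 44]) cube([104, 19, 1648]);
translate([1579, 293, 44]) cube([104, 19, 1648]);
translate([1733, 293, 44]) cube([104, 19, 1648]);
translate([1887, 293, 44]) cube([104, 19, 1648]);


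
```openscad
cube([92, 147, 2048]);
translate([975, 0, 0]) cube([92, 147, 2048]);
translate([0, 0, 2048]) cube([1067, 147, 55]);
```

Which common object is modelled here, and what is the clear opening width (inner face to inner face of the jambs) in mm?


A door frame. The clear opening width is 883 mm.

Two 2048 mm tall posts with a header on top — a door frame. The left jamb is 92 mm wide at x = 0; the right jamb starts at x = 975. The clear opening is 975 − 92 = 883 mm.


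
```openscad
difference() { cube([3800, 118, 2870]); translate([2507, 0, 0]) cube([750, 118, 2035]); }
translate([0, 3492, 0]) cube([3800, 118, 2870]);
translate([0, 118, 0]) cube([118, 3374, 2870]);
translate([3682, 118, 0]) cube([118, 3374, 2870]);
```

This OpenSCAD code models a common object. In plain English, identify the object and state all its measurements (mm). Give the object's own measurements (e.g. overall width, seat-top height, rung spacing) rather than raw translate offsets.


A single room: four walls, each 2870 mm tall and 118 mm thick, enclosing an outside footprint 3800×3610 mm (x × y), no floor or roof. The front and back walls (−y and +y sides) run the full x-width; the side walls fit between their inner faces. A door opening 750 mm wide and 2035 mm tall is cut through the front wall from the floor up, its −x edge 2507 mm from the wall's −x end.


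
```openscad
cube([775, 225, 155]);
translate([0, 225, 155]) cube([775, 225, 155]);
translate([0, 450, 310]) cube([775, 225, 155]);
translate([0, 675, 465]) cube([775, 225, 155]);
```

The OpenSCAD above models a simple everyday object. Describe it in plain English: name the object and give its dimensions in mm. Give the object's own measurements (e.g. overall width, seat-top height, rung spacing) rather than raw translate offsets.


A straight staircase of 4 solid steps. Each step is 775 mm wide (x), 225 mm deep (y, the going) and 155 mm tall (the rise). The first step rests on the floor; each subsequent step sits one going further in +y and one rise higher in +z, directly behind and above the previous step with no overlap.


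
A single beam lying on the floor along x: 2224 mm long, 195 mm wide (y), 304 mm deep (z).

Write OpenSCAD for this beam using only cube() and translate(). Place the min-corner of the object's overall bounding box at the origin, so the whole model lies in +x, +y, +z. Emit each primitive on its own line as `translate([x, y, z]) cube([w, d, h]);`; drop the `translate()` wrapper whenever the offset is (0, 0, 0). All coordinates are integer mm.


cube([2224, 195, 304]);


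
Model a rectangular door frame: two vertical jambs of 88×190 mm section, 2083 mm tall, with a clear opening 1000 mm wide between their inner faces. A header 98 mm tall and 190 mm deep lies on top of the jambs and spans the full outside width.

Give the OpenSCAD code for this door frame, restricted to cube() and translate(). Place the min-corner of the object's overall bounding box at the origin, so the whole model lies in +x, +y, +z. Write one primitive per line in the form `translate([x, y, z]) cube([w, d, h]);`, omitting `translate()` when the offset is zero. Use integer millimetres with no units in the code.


cube([88, 190, 2083]);
translate([1088, 0, 0]) cube([88, 190, 2083]);
translate([0, 0, 2083]) cube([1176, 190, 98]);


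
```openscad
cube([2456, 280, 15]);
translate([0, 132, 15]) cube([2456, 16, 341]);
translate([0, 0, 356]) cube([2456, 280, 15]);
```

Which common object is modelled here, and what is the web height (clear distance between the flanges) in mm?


An I-beam. The web height is 341 mm.

Two wide flanges with a thin centred web — an I-beam. Overall 371 mm minus two 15 mm flanges gives a web of 371 − 2·15 = 341 mm.


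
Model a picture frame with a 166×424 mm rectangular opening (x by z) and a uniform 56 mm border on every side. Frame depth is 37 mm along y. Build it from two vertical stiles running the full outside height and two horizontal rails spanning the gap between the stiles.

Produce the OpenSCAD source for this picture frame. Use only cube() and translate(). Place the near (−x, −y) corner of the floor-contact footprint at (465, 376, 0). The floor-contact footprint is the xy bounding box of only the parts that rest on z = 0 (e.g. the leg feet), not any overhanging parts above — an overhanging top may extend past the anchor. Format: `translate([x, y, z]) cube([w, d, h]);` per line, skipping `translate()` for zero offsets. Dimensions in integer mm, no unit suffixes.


translate([465, 376, 0]) cube([56, 37, 536]);
translate([687, 376, 0]) cube([56, 37, 536]);
translate([521, 376, 0]) cube([166, 37, 56]);
translate([521, 376, 480]) cube([166, 37, 56]);


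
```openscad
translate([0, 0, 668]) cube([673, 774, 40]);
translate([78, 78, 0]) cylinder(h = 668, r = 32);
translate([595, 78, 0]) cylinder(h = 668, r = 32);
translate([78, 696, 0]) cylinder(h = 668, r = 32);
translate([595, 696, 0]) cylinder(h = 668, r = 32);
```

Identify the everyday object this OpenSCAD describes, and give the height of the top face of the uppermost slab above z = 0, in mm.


A table. The table height is 708 mm.

A 673×774×40 slab sits at z = 668 on four Ø64 mm round legs — a table. The top surface is at 668 + 40 = 708 mm.


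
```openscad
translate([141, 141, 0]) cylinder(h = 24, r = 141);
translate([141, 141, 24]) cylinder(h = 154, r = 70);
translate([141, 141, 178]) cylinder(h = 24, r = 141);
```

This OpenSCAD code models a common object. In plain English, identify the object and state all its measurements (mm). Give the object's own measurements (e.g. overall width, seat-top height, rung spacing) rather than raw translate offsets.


A spool: two coaxial disc flanges of radius 141 mm and thickness 24 mm, joined by a core cylinder of radius 70 mm and height 154 mm. The lower flange rests on z = 0 and the three cylinders share a vertical axis.


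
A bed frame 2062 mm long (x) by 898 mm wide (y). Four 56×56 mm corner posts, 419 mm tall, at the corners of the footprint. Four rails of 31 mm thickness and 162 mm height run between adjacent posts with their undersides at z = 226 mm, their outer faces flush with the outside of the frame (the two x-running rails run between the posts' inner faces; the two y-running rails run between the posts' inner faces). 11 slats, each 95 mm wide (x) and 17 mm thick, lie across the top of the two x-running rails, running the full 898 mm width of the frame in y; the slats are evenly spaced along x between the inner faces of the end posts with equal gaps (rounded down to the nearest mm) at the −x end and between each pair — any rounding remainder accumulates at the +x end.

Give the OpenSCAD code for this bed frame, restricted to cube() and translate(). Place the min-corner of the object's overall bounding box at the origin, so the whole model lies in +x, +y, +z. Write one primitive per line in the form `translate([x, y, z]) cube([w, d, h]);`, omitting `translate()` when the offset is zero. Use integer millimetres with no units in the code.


cube([56, 56, 419]);
translate([0, 842, 0]) cube([56, 56, 419]);
translate([2006, 0, 0]) cube([56, 56, 419]);
translate([2006, 842, 0]) cube([56, 56, 419]);
translate([56, 0, 226]) cube([1950, 31, 162]);
translate([56, 867, 226]) cube([1950, 31, 162]);
translate([0, 56, 226]) cube([31, 786, 162]);
translate([2031, 56, 226]) cube([31, 786, 162]);
translate([131, 0, 388]) cube([95, 898, 17]);
translate([301, 0, 388]) cube([95, 898, 17]);
translate([471, 0, 388]) cube([95, 898, 17]);
translate([641, 0, 388]) cube([95, 898, 17]);
translate([811, 0, 388]) cube([95, 898, 17]);
translate([981, 0, 388]) cube([95, 898, 17]);
translate([1151, 0, 388]) cube([95, 898, 17]);
translate([1321, 0, 388]) cube([95, 898, 17]);
translate([1491, 0, 388]) cube([95, 898, 17]);
translate([1661, 0, 388]) cube([95, 898, 17]);
translate([1831, 0, 388]) cube([95, 898, 17]);


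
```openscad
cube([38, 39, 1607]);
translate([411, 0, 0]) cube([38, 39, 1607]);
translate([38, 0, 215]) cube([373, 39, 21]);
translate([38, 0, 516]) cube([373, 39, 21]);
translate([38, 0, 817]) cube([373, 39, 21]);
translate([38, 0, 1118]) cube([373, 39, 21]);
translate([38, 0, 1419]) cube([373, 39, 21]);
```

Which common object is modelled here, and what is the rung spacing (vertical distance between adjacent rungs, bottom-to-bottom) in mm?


A ladder. The rung spacing is 301 mm.

Two tall 38×39 posts with 5 short bars between them — a ladder. Adjacent rungs sit at z = 215 and z = 516, so the spacing is 516 − 215 = 301 mm.


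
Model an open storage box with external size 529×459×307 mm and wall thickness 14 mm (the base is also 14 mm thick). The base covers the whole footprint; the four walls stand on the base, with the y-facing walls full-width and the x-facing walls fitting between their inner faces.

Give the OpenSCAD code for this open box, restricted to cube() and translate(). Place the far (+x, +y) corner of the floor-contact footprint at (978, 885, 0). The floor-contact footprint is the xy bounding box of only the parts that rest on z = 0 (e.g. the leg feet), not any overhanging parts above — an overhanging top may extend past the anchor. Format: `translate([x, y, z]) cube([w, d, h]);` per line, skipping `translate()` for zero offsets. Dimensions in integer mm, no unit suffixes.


translate([449, 426, 0]) cube([529, 459, 14]);
translate([449, 426, 14]) cube([529, 14, 293]);
translate([449, 871, 14]) cube([529, 14, 293]);
translate([449, 440, 14]) cube([14, 431, 293]);
translate([964, 440, 14]) cube([14, 431, 293]);


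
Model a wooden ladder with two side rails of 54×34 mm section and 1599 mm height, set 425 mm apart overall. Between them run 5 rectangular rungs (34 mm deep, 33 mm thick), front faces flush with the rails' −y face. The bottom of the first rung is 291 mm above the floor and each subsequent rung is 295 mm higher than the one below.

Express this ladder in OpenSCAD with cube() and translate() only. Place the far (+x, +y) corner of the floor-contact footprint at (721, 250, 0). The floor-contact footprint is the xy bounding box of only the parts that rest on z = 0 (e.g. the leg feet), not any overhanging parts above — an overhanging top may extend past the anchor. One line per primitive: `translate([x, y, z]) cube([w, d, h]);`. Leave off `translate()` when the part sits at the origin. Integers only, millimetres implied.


translate([296, 216, 0]) cube([54, 34, 1599]);
translate([667, 216, 0]) cube([54, 34, 1599]);
translate([350, 216, 291]) cube([317, 34, 33]);
translate([350, 216, 586]) cube([317, 34, 33]);
translate([350, 216, 881]) cube([317, 34, 33]);
translate([350, 216, 1176]) cube([317, 34, 33]);
translate([350, 216, 1471]) cube([317, 34, 33]);


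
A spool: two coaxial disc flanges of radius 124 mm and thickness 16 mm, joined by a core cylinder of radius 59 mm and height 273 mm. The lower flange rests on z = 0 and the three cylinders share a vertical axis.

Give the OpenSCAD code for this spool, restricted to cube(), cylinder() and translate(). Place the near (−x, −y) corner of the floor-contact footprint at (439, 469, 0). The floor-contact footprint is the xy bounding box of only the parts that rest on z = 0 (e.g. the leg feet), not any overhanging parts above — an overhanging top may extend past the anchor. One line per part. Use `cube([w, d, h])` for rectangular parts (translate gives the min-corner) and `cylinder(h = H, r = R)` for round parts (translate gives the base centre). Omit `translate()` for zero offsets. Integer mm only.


translate([563, 593, 0]) cylinder(h = 16, r = 124);
translate([563, 593, 16]) cylinder(h = 273, r = 59);
translate([563, 593, 289]) cylinder(h = 16, r = 124);


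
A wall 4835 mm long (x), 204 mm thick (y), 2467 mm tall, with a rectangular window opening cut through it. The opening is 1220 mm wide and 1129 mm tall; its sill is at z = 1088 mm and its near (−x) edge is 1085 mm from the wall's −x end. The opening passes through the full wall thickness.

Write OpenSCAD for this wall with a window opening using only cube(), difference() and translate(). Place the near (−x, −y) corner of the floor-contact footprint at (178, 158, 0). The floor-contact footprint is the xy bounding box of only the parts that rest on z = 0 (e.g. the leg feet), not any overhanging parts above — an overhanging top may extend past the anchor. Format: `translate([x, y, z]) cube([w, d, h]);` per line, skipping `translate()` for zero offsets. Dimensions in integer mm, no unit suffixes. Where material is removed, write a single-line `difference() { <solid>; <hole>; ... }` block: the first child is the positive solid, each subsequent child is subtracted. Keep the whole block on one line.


difference() { translate([178, 158, 0]) cube([4835, 204, 2467]); translate([1263, 158, 1088]) cube([1220, 204, 1129]); }


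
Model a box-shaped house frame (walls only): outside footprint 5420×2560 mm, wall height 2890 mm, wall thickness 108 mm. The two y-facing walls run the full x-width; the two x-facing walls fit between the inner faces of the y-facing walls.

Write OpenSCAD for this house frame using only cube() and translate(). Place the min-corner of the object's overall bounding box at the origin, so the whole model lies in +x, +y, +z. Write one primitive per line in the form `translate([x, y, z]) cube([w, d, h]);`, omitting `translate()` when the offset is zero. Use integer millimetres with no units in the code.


cube([5420, 108, 2890]);
translate([0, 2452, 0]) cube([5420, 108, 2890]);
translate([0, 108, 0]) cube([108, 2344, 2890]);
translate([5312, 108, 0]) cube([108, 2344, 2890]);


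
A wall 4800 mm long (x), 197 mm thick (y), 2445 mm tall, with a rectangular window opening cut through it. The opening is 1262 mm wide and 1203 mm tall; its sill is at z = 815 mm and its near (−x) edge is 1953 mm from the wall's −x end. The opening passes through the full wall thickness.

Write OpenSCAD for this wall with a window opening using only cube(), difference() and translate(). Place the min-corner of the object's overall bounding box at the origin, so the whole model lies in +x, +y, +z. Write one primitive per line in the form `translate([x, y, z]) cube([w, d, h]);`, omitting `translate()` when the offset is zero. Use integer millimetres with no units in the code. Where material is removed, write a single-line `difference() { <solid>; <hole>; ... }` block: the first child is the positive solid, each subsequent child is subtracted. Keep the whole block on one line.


difference() { cube([4800, 197, 2445]); translate([1953, 0, 815]) cube([1262, 197, 1203]); }


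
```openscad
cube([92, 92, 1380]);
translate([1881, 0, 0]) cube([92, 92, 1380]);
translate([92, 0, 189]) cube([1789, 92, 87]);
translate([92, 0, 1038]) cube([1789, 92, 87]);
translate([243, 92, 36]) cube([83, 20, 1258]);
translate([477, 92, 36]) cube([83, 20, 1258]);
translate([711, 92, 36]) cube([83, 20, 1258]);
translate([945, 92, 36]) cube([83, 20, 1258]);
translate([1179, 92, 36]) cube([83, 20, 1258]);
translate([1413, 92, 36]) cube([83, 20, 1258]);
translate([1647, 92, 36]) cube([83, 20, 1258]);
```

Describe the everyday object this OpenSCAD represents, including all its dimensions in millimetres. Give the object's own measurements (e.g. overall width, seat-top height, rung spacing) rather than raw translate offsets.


A fence section. Two 92×92 mm posts, 1380 mm tall, stand on the floor with a clear span of 1789 mm between their inner faces. Two horizontal rails of 92×87 mm section span the gap between the posts with their undersides at z = 189 mm and z = 1038 mm, flush with the posts' −y face. 7 pickets, each 83 mm wide, 20 mm thick and 1258 mm tall, are fixed to the +y face of the rails with their bottoms at z = 36 mm, spaced across the span with a 151 mm gap after the −x post and between neighbouring pickets and before the +x post.


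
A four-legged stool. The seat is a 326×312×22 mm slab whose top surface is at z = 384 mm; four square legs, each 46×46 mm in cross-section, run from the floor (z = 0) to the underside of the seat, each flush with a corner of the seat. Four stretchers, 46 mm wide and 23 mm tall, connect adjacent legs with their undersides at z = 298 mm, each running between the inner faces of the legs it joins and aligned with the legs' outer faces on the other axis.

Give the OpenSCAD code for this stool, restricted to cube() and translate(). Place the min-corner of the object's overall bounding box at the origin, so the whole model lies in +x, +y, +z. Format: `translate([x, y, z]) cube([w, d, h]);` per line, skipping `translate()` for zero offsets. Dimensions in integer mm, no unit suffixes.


translate([0, 0, 362]) cube([326, 312, 22]);
cube([46, 46, 362]);
translate([280, 0, 0]) cube([46, 46, 362]);
translate([0, 266, 0]) cube([46, 46, 362]);
translate([280, 266, 0]) cube([46, 46, 362]);
translate([46, 0, 298]) cube([234, 46, 23]);
translate([46, 266, 298]) cube([234, 46, 23]);
translate([0, 46, 298]) cube([46, 220, 23]);
translate([280, 46, 298]) cube([46, 220, 23]);


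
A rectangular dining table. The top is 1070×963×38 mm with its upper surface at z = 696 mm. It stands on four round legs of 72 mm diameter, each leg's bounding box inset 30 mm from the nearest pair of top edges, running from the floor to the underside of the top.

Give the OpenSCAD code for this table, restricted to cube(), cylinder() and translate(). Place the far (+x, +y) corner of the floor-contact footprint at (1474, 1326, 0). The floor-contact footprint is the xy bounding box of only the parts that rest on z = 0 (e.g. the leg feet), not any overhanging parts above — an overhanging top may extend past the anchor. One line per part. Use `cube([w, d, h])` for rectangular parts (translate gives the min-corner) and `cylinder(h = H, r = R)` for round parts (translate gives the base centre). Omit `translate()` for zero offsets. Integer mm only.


translate([434, 393, 658]) cube([1070, 963, 38]);
translate([500, 459, 0]) cylinder(h = 658, r = 36);
translate([1438, 459, 0]) cylinder(h = 658, r = 36);
translate([500, 1290, 0]) cylinder(h = 658, r = 36);
translate([1438, 1290, 0]) cylinder(h = 658, r = 36);


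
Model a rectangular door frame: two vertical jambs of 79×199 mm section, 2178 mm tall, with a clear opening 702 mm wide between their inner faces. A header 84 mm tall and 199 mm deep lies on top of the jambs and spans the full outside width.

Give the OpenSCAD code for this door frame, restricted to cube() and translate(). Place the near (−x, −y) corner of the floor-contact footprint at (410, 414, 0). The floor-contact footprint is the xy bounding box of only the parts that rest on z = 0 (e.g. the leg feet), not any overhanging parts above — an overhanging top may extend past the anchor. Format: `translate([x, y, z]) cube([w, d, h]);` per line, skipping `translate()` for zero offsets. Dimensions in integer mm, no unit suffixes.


translate([410, 414, 0]) cube([79, 199, 2178]);
translate([1191, 414, 0]) cube([79, 199, 2178]);
translate([410, 414, 2178]) cube([860, 199, 84]);


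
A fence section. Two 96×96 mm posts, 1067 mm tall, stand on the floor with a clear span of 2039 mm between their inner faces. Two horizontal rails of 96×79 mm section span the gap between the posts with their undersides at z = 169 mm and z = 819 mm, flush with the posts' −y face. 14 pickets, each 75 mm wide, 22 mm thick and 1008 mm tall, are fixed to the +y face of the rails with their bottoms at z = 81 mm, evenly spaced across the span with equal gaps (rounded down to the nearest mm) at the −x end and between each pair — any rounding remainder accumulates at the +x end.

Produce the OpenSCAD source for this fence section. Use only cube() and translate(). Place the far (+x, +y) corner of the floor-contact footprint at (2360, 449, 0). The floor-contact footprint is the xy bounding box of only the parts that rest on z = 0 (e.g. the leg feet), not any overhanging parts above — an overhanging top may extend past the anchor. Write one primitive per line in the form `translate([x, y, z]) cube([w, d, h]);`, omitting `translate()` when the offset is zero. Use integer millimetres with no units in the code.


translate([129, 353, 0]) cube([96, 96, 1067]);
translate([2264, 353, 0]) cube([96, 96, 1067]);
translate([225, 353, 169]) cube([2039, 96, 79]);
translate([225, 353, 819]) cube([2039, 96, 79]);
translate([290, 449, 81]) cube([75, 22, 1008]);
translate([430, 449, 81]) cube([75, 22, 1008]);
translate([570, 449, 81]) cube([75, 22, 1008]);
translate([710, 449, 81]) cube([75, 22, 1008]);
translate([850, 449, 81]) cube([75, 22, 1008]);
translate([990, 449, 81]) cube([75, 22, 1008]);
translate([1130, 449, 81]) cube([75, 22, 1008]);
translate([1270, 449, 81]) cube([75, 22, 1008]);
translate([1410, 449, 81]) cube([75, 22, 1008]);
translate([1550, 449, 81]) cube([75, 22, 1008]);
translate([1690, 449, 81]) cube([75, 22, 1008]);
translate([1830, 449, 81]) cube([75, 22, 1008]);
translate([1970, 449, 81]) cube([75, 22, 1008]);
translate([2110, 449, 81]) cube([75, 22, 1008]);


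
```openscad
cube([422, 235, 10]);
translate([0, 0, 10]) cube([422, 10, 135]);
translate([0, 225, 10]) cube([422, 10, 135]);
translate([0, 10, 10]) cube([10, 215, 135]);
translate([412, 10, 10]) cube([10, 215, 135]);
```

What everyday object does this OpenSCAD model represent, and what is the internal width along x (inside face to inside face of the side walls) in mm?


An open box. The internal width is 402 mm.

A 422×235 base slab with four walls standing on it — an open box. The base is 422 mm wide and the walls are 10 mm thick, so the internal width is 422 − 2 × 10 = 402 mm.


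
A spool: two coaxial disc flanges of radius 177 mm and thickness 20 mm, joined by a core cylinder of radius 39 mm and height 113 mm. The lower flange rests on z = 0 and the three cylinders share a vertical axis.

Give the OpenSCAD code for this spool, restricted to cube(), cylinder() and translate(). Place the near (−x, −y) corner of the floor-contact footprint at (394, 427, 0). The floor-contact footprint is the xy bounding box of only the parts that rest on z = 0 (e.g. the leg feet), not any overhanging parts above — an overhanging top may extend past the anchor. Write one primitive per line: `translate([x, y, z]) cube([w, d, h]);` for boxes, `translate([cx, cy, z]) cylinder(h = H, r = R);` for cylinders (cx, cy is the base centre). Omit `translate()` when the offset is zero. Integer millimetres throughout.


translate([571, 604, 0]) cylinder(h = 20, r = 177);
translate([571, 604, 20]) cylinder(h = 113, r = 39);
translate([571, 604, 133]) cylinder(h = 20, r = 177);


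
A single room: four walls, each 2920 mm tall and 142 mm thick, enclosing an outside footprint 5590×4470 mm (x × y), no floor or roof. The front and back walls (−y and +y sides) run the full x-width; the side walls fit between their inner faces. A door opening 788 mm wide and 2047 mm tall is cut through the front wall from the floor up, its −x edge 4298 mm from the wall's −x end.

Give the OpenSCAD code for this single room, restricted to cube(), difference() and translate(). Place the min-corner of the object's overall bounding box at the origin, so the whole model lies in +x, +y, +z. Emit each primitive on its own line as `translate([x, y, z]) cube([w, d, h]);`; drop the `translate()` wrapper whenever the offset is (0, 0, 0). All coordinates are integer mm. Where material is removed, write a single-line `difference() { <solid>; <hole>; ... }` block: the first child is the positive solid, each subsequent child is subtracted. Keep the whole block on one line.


difference() { cube([5590, 142, 2920]); translate([4298, 0, 0]) cube([788, 142, 2047]); }
translate([0, 4328, 0]) cube([5590, 142, 2920]);
translate([0, 142, 0]) cube([142, 4186, 2920]);
translate([5448, 142, 0]) cube([142, 4186, 2920]);


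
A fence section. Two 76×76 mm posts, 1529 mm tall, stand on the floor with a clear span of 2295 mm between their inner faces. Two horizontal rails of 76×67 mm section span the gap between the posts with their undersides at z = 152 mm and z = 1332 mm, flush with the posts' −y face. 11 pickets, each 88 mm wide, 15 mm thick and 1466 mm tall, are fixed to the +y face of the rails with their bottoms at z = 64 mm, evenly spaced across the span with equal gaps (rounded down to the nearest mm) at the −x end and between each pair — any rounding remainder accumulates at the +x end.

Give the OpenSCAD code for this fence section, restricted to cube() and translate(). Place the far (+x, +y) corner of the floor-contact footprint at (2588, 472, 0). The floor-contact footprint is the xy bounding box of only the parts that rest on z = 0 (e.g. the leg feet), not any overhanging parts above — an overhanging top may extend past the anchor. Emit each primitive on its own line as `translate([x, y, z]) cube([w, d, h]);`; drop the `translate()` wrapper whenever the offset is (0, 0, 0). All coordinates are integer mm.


translate([141, 396, 0]) cube([76, 76, 1529]);
translate([2512, 396, 0]) cube([76, 76, 1529]);
translate([217, 396, 152]) cube([2295, 76, 67]);
translate([217, 396, 1332]) cube([2295, 76, 67]);
translate([327, 472, 64]) cube([88, 15, 1466]);
translate([525, 472, 64]) cube([88, 15, 1466]);
translate([723, 472, 64]) cube([88, 15, 1466]);
translate([921, 472, 64]) cube([88, 15, 1466]);
translate([1119, 472, 64]) cube([88, 15, 1466]);
translate([1317, 472, 64]) cube([88, 15, 1466]);
translate([1515, 472, 64]) cube([88, 15, 1466]);
translate([1713, 472, 64]) cube([88, 15, 1466]);
translate([1911, 472, 64]) cube([88, 15, 1466]);
translate([2109, 472, 64]) cube([88, 15, 1466]);
translate([2307, 472, 64]) cube([88, 15, 1466]);


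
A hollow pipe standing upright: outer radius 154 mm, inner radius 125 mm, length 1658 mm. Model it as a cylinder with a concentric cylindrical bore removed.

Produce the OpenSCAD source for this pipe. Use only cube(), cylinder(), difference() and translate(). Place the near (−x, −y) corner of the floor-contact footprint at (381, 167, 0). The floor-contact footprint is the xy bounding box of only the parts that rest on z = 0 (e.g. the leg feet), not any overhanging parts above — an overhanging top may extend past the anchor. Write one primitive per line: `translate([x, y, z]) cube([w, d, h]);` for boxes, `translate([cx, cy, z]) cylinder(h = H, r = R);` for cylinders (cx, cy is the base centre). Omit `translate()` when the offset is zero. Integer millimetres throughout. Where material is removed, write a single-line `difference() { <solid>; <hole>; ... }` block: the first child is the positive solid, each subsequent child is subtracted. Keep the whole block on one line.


difference() { translate([535, 321, 0]) cylinder(h = 1658, r = 154); translate([535, 321, 0]) cylinder(h = 1658, r = 125); }


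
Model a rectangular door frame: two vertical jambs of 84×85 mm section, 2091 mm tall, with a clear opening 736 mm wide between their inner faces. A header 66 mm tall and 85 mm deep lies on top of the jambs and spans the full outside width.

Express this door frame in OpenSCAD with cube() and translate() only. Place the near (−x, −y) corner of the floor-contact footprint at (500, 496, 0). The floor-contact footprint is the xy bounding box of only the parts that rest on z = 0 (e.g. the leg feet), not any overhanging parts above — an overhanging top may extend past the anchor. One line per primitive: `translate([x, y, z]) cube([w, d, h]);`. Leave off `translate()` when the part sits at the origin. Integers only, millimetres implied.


translate([500, 496, 0]) cube([84, 85, 2091]);
translate([1320, 496, 0]) cube([84, 85, 2091]);
translate([500, 496, 2091]) cube([904, 85, 66]);


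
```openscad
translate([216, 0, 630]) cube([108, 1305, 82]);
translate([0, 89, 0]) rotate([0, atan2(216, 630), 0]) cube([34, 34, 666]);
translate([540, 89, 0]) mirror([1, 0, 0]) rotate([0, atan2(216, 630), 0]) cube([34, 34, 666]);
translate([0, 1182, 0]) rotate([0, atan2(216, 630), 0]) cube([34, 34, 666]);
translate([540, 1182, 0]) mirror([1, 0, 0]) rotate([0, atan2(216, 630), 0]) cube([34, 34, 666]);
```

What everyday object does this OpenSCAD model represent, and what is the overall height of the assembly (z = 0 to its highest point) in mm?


A sawhorse. The overall height is 712 mm.

A beam across two mirrored pairs of raked legs — a sawhorse. The beam's underside is at z = 630 (matching the legs' vertical rise in atan2(216, 630)) and the beam is 82 mm tall, so its top is at 630 + 82 = 712 mm. The raked legs top out at the beam's underside, so that is the highest point.


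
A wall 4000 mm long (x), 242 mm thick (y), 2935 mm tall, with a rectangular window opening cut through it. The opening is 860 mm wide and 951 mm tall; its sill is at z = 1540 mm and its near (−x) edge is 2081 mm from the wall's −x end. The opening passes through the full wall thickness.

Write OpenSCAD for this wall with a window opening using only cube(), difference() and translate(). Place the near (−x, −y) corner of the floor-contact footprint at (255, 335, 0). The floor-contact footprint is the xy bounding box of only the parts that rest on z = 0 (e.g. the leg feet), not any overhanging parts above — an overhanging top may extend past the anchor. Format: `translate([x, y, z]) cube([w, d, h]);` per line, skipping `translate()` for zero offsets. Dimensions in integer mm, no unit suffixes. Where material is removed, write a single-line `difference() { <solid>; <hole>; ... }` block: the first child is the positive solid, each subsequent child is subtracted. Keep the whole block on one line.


difference() { translate([255, 335, 0]) cube([4000, 242, 2935]); translate([2336, 335, 1540]) cube([860, 242, 951]); }


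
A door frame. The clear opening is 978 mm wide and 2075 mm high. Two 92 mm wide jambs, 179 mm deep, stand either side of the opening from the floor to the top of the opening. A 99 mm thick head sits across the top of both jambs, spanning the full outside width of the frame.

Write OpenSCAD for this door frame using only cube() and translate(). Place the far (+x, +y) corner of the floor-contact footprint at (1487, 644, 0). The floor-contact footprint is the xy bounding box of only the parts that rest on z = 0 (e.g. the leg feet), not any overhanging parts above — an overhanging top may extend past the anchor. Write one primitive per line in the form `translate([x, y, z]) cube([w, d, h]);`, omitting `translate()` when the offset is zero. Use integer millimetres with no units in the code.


translate([325, 465, 0]) cube([92, 179, 2075]);
translate([1395, 465, 0]) cube([92, 179, 2075]);
translate([325, 465, 2075]) cube([1162, 179, 99]);
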